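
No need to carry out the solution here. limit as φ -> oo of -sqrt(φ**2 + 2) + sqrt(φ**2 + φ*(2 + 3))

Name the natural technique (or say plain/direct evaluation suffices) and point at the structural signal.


Best approach: conjugate multiplication — the difference sqrt(φ**2 + φ*(2 + 3)) - sqrt(φ**2 + 2) is an ∞ − ∞ stalemate; its conjugate partner breaks the tie.


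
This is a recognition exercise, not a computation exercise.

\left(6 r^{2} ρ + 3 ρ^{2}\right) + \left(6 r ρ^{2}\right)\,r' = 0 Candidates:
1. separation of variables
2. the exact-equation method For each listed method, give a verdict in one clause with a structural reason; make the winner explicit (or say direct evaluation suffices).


Technique: the exact-equation method — d/dr of 6 r^{2} ρ + 3 ρ^{2} equals d/dρ of 6 r ρ^{2}: the form is a total differential of one potential — integrate it exactly.
- separation of variables: the two dependences do not factor apart.
- the exact-equation method: applies; the problem has the shape this method handles.


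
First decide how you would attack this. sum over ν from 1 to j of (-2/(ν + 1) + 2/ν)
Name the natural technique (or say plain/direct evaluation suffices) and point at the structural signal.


Best approach: telescoping — consecutive terms evaluate one function at adjacent indices (2/ν is its current value): one term's tail is the next term's head, so the chain collapses.


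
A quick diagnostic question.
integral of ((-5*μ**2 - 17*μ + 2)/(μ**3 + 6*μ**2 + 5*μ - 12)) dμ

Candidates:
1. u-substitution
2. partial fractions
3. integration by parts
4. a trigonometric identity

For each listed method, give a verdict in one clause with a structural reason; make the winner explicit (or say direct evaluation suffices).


Diagnosis: partial fractions — the integrand is a proper rational function and its denominator μ**3 + 6*μ**2 + 5*μ - 12 factors into distinct pieces, so it splits into simple fractions.
- u-substitution — no subexpression of the integrand serves as a whole-integral substitution inner — individual terms may offer their own, but none carries its derivative as a factor of the full integrand; a working change of variable would have to be constructed from outside the expression.
- partial fractions: yes — fits the structure here.
- integration by parts — the nonconstant-polynomial-times-standard-kernel pattern (an exp, sine, cosine, or logarithm partner) is absent.
- a trigonometric identity — with no trigonometric functions present, identity rewriting has no target.


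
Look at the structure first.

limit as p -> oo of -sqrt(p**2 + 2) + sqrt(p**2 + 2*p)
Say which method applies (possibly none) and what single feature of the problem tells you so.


Verdict: conjugate multiplication — an infinity-minus-infinity difference with a surviving radical — multiply by the conjugate to cancel the divergence.


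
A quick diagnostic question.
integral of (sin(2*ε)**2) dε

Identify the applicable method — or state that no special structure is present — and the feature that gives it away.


Technique: a trigonometric identity — sin(2*ε)**2 is the textbook power-reduction case — identities first, antiderivatives second.


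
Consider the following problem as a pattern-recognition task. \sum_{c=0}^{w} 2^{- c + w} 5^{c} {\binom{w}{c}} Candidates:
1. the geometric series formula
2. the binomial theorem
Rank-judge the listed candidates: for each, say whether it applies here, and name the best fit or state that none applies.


Verdict: the binomial theorem — {\binom{w}{c}} weighting matched powers of 5 and 2 is the expanded form of (5 + 2)^w — fold it back up.
- the geometric series formula: dividing successive terms gives an index-dependent quantity, not a constant.
- the binomial theorem — applicable, and directly so.


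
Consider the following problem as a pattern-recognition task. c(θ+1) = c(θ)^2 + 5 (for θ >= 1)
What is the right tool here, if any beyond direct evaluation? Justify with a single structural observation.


Best approach: no special technique — the new term depends nonlinearly on the old ones, which disqualifies every superposition-based technique.


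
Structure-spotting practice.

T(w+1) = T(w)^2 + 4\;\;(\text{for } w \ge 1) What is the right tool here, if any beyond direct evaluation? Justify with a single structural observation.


Method: no special technique — the update rule curves (it is not linear in the unknown sequence), so no superposition-based closed form attaches — iterate or study it directly.


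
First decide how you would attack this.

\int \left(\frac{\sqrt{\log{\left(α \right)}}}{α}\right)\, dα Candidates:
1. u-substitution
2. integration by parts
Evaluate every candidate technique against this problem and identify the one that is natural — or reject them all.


Diagnosis: u-substitution — collected, the integrand has one factor that is, up to a constant, the derivative of an inner expression the rest depends on — substitute for that inner expression.
- u-substitution: a fit — the right tool for this form.
- integration by parts: the integrand does not split as a nonconstant polynomial times an exp, sine, cosine of a linear argument, or logarithm — no polynomial-kernel parts product to differentiate one side of.


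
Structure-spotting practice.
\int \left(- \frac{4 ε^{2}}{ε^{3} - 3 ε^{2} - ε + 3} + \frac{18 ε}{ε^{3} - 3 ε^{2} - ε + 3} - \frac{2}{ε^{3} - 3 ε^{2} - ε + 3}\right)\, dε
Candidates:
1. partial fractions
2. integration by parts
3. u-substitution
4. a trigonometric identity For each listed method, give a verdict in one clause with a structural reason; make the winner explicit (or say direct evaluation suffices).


Method: partial fractions — each factor of ε^{3} - 3 ε^{2} - ε + 3 owns one elementary piece of the integrand — separate them and integrate piecewise.
- partial fractions: a fit — the right tool for this form.
- integration by parts — the integrand does not split as a nonconstant polynomial times an exp, sine, cosine of a linear argument, or logarithm — no polynomial-kernel parts product to differentiate one side of.
- u-substitution — no subexpression of the integrand pairs with its own derivative as a factor — individual terms may offer their own substitutions, but any change of variable covering the whole integral would have to be constructed from outside the expression.
- a trigonometric identity — with no trigonometric functions present, identity rewriting has no target.


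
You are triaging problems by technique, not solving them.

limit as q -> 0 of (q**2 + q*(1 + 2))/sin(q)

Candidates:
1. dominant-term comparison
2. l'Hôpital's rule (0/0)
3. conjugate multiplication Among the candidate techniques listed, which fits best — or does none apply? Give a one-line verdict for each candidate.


Technique: l'Hôpital's rule (0/0) — substituting 0 gives 0 over 0; differentiate top and bottom once and re-evaluate. Known elementary limits would finish this too — the rule just bypasses the case analysis.
- dominant-term comparison: leading-power comparison does not apply to this form.
- l'Hôpital's rule (0/0): applicable, and directly so.
- conjugate multiplication — there are no radicals in tension whose conjugate would simplify matters.


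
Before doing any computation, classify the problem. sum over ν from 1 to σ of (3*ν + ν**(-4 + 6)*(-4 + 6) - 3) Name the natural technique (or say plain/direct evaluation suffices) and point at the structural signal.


Method: no special technique — no ratio, no shift structure, no binomial pattern: sum the constant-multiple powers of ν with known formulas.


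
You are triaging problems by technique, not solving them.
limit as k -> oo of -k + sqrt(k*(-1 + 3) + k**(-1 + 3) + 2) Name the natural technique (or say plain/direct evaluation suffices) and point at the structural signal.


Best approach: conjugate multiplication — both pieces blow up but their difference is finite; the conjugate trick rationalizes sqrt(k*(-1 + 3) + k**(-1 + 3) + 2) - k.


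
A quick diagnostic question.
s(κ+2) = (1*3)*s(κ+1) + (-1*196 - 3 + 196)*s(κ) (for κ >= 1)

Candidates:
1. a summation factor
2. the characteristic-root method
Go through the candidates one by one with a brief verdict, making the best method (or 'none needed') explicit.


Verdict: the characteristic-root method — the recurrence is linear and homogeneous with constant coefficients, so the ansatz r^κ turns it into a polynomial equation for r.
- a summation factor — a summation factor telescopes one-step recursions; this one carries higher-order memory.
- the characteristic-root method: yes — fits the structure here.


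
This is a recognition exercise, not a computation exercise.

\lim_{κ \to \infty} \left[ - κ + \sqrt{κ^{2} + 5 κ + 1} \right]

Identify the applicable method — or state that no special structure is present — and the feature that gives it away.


Diagnosis: conjugate multiplication — divergence minus divergence hides a finite answer — expose it by pairing \sqrt{κ^{2} + 5 κ + 1} - κ with its conjugate.


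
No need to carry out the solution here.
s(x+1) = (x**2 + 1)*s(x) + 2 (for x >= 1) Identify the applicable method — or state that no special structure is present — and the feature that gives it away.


Best approach: a summation factor — one step of memory with a weight x**2 + 1 that changes as the index grows — the summation-factor construction is built for this.


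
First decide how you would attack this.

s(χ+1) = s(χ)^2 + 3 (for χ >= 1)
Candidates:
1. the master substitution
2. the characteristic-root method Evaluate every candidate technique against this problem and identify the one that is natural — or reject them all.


Best approach: no special technique — a nonlinear dependence on earlier terms breaks linearity, and with it every superposition-based closed form.
- the master substitution — there is no divide-the-index recursive argument.
- the characteristic-root method — nonlinearity rules out exponential-mode superposition from the start.


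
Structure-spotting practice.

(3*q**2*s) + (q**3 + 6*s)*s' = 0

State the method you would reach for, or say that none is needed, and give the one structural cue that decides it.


Verdict: the exact-equation method — equality of cross partials is the green light — assemble the potential function term by term.


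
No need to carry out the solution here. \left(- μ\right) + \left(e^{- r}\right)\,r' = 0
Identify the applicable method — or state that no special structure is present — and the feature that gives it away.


Diagnosis: separation of variables — separating collects all r-dependence with the derivative and leaves all μ-dependence opposite: variables separate. One could also solve this as an exact equation; with each coefficient in its own variable, separating is the same work with fewer steps.


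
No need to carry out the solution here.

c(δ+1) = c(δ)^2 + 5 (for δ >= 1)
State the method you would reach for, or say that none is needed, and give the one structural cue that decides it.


Method: no special technique — the new term depends nonlinearly on the old ones, which disqualifies every superposition-based technique.


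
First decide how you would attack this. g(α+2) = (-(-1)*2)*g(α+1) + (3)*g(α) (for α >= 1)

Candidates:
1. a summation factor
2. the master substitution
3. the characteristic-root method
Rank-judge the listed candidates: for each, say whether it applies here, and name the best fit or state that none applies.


Verdict: the characteristic-root method — constant coefficients and linearity mean the ansatz r^α reduces it to solving the characteristic polynomial.
- a summation factor: the recurrence reaches back more than one step, outside the first-order family a summation factor normalizes.
- the master substitution: there is no divide-the-index recursive argument.
- the characteristic-root method — applicable, and directly so.


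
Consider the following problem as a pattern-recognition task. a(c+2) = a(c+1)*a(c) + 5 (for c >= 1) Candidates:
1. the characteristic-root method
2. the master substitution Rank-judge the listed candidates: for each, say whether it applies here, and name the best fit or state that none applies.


Best approach: no special technique — the new term depends nonlinearly on the old ones, which disqualifies every superposition-based technique.
- the characteristic-root method — nonlinearity rules out exponential-mode superposition from the start.
- the master substitution — there is no divide-the-index recursive argument.


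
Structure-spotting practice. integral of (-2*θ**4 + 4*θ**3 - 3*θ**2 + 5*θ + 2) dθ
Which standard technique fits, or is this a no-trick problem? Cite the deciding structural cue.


Best approach: no special technique — the integrand is a sum of constant multiples of powers of θ — integrate term by term.


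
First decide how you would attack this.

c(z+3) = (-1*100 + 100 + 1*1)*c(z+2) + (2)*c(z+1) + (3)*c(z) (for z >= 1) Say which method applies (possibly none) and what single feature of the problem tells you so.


Diagnosis: the characteristic-root method — no index-dependence in the weights and nothing inhomogeneous: classic characteristic-equation setup.


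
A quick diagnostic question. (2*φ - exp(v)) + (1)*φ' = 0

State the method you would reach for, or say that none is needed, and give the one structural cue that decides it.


Method: a linear integrating factor — linear in the unknown with genuine forcing: multiply through by the exponential of the integrated coefficient and the left side closes into one derivative.


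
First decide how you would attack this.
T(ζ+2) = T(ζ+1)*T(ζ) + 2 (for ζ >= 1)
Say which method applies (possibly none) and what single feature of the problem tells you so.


Diagnosis: no special technique — no ansatz, no master substitution, no summation factor survives the nonlinearity here.


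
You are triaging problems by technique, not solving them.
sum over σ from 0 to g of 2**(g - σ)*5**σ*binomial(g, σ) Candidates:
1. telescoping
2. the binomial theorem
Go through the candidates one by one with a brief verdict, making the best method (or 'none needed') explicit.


Verdict: the binomial theorem — terms weighting binomial(g, σ) against matched powers of 5 and 2 reassemble into (5 + 2)^g by the binomial theorem.
- telescoping: as presented, consecutive terms share no shifted copy to cancel against — no rewrite is on display to change that.
- the binomial theorem: yes — fits the structure here.


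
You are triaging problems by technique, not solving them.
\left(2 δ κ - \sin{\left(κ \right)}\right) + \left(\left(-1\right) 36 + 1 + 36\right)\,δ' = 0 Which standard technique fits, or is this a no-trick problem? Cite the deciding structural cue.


Best approach: a linear integrating factor — the unknown enters only to the first power against a nonzero forcing term — the integrating-factor template applies directly.


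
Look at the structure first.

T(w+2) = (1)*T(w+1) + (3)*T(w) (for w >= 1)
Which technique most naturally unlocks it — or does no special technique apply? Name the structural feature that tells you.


Technique: the characteristic-root method — this is the constant-coefficient homogeneous case — the whole solution in w reduces to a polynomial's roots.


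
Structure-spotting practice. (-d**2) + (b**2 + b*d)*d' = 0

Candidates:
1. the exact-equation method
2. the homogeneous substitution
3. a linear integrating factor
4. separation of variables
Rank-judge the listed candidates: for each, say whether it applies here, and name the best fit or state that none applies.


Technique: the homogeneous substitution — solved for the derivative, the right side is unchanged under scaling b and d together — it depends only on the ratio d/b, so substitute a single ratio variable. Rewriting — with the variables' roles exchanged where the shape demands it — would expose a Bernoulli structure too; the homogeneous substitution simply reads the degrees directly.
- the exact-equation method — the mixed partial derivatives differ, so the left side is not a total differential.
- the homogeneous substitution: applicable, and directly so.
- a linear integrating factor: a nonlinear term in the unknown puts this outside the integrating-factor template.
- separation of variables — the two dependences do not factor apart.


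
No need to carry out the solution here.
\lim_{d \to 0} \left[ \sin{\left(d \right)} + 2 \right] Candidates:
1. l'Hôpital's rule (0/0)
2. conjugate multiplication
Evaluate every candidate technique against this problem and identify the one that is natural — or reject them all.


Method: no special technique — the expression is continuous at 0 — substitute and evaluate; no indeterminate form appears.
- l'Hôpital's rule (0/0) — substituting the point produces a determinate value, not a 0 over 0 clash.
- conjugate multiplication — the conjugate move applies to radical differences, which this is not.


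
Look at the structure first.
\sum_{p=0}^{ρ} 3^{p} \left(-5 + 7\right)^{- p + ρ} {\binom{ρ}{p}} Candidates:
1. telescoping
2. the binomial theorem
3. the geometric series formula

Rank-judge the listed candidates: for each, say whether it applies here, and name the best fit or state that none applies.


Technique: the binomial theorem — the binomial coefficients weight matched powers of 3 and (-5 + 7), which is exactly the expansion of a binomial power.
- telescoping — the terms as presented offer no neighboring cancellation — a telescoping rewrite may exist, but the displayed structure does not hand one over.
- the binomial theorem: a fit — the right tool for this form.
- the geometric series formula — dividing successive terms gives an index-dependent quantity, not a constant.


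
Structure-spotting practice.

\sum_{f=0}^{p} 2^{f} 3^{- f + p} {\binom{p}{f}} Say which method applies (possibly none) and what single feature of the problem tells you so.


Verdict: the binomial theorem — terms weighting {\binom{p}{f}} against matched powers of 2 and 3 reassemble into (2 + 3)^p by the binomial theorem.


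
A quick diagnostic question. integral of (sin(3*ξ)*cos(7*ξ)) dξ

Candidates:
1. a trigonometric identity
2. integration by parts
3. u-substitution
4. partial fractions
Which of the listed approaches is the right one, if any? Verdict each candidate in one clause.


Method: a trigonometric identity — distinct frequencies under one product (sin(3*ξ)*cos(7*ξ)): the product-to-sum identity is the systematic route to an integrable form.
- a trigonometric identity — yes — fits the structure here.
- integration by parts: not the fit here: there is no polynomial factor to ladder down — parts can still close the trigonometric product by recursion, though the identity rewrite is the direct route.
- u-substitution — no subexpression of the integrand serves as a whole-integral substitution inner — individual terms may offer their own, but none carries its derivative as a factor of the full integrand; a working change of variable would have to be constructed from outside the expression.
- partial fractions — there is no rational-function structure to decompose.


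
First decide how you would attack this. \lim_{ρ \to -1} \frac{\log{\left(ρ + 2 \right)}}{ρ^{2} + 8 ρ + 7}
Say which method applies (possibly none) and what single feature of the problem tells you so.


Method: l'Hôpital's rule (0/0) — numerator and denominator both vanish at -1 — a genuine 0/0 form, which is exactly when l'Hôpital applies. One could equally expand both pieces locally and compare leading terms; the rule does that in one stroke.


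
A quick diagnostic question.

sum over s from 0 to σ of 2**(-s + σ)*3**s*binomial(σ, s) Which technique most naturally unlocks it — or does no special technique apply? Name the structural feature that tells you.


Diagnosis: the binomial theorem — the binomial coefficients weight matched powers of 3 and 2, which is exactly the expansion of a binomial power.


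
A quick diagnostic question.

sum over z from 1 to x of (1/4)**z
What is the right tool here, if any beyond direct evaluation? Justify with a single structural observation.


Best approach: the geometric series formula — check a ratio of consecutive terms: it is 1/4, independent of the index, so the geometric formula closes the sum.


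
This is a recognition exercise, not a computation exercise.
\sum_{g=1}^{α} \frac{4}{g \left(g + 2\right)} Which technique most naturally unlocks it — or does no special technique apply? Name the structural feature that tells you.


Best approach: telescoping — split \frac{4}{g \left(g + 2\right)} by partial fractions and the pieces are one function at shifted arguments — interior terms cancel.


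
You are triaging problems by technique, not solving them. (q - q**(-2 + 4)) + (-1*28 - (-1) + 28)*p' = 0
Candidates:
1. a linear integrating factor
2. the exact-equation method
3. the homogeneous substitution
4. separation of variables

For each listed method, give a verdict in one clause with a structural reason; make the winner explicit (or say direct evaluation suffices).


Technique: no special technique — the slope is a pure function of q; integrate both sides and be done.
- a linear integrating factor — with the unknown absent the integrating factor is a formality; direct integration is the working structure.
- the exact-equation method: the unknown never enters the equation — exactness holds emptily, with nothing for the method to add.
- the homogeneous substitution: the slope does not depend on the ratio of the variables alone.
- separation of variables: any separation here is vacuous (nothing depends on the unknown); direct integration is the honest label.


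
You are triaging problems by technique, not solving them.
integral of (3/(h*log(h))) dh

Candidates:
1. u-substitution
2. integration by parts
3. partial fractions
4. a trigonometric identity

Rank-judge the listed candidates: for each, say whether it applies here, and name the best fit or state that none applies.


Best approach: u-substitution — structure check: outer function, inner expression log(h), inner derivative as a factor — the classic u = log(h) pattern.
- u-substitution — yes — fits the structure here.
- integration by parts: no split into a nonconstant polynomial times one of the standard kernels — exp, sine, or cosine of a linear argument, or a logarithm — applies here.
- partial fractions: the expression is not a ratio of polynomials that decomposes further.
- a trigonometric identity: no sine or cosine appears, so there is nothing for a trigonometric identity to act on.


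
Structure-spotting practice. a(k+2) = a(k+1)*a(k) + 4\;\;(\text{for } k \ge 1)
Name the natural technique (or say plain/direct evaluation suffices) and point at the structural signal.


Diagnosis: no special technique — a nonlinear dependence on earlier terms breaks linearity, and with it every superposition-based closed form.


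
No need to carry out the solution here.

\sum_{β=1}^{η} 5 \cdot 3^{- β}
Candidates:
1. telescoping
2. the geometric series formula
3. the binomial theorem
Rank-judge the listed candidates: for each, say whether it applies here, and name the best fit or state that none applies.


Method: the geometric series formula — consecutive terms stand in a fixed index-free ratio — the geometric sum formula closes it.
- telescoping: as presented, consecutive terms share no shifted copy to cancel against — no rewrite is on display to change that.
- the geometric series formula — applies; the problem has the shape this method handles.
- the binomial theorem — no binomial coefficients pair with matched powers.


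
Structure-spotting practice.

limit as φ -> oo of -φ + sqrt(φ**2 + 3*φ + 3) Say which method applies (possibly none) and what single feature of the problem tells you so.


Best approach: conjugate multiplication — an infinity-minus-infinity difference with a surviving radical — multiply by the conjugate to cancel the divergence.


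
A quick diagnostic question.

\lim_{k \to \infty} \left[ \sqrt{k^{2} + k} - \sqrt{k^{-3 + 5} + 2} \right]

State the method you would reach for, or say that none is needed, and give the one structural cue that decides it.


Verdict: conjugate multiplication — turning the difference into a conjugate-rationalized ratio makes the limit readable.


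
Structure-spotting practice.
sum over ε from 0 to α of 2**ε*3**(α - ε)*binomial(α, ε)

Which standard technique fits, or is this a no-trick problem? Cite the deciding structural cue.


Technique: the binomial theorem — terms weighting binomial(α, ε) against matched powers of 2 and 3 reassemble into (2 + 3)^α by the binomial theorem.


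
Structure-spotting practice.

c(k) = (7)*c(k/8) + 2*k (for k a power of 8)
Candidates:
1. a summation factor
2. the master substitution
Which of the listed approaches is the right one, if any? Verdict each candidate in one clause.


Method: the master substitution — treat m = log base 8 of k as the new clock: one recursion step advances m by one while k scales by 8.
- a summation factor: the recursion divides its index rather than shifting it — there is no previous-term chain for a summation factor to telescope.
- the master substitution — a fit — the right tool for this form.


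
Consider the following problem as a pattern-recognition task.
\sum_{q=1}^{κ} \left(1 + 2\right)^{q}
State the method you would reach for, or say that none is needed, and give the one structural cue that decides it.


Verdict: the geometric series formula — consecutive terms stand in a fixed index-free ratio — the geometric sum formula closes it.


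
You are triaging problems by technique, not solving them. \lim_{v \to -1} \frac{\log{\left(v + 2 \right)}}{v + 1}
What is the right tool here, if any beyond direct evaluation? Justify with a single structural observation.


Verdict: l'Hôpital's rule (0/0) — both numerator and denominator vanish at -1: the genuine 0/0 indeterminate that l'Hôpital exists for. A first-order expansion at the point is an equally standard path; the rule packages it.


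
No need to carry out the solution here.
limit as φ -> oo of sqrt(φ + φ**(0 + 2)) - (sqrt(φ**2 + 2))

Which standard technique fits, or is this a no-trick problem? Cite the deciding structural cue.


Diagnosis: conjugate multiplication — both pieces blow up but their difference is finite; the conjugate trick rationalizes sqrt(φ + φ**(0 + 2)) - sqrt(φ**2 + 2).


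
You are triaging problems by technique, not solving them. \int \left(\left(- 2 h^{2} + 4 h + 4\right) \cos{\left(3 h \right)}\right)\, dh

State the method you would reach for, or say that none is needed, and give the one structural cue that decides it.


Diagnosis: integration by parts — differentiate - 2 h^{2} + 4 h + 4, integrate \cos{\left(3 h \right)}: each pass lowers the polynomial degree, so parts terminates.


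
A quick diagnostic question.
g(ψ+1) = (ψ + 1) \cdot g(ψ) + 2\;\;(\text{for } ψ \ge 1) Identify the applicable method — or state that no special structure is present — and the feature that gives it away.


Method: a summation factor — one-term recursion with variable weight ψ + 1 is solved by product normalization, not by root-finding.


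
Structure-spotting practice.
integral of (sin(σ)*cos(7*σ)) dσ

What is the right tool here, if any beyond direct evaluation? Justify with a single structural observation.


Diagnosis: a trigonometric identity — the identity turns sin(σ)*cos(7*σ) into two lone cosines/sines, each trivially integrable.


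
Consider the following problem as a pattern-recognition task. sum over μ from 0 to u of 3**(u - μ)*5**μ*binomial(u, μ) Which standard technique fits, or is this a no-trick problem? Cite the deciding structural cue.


Best approach: the binomial theorem — the binomial coefficients weight matched powers of 5 and 3, which is exactly the expansion of a binomial power.


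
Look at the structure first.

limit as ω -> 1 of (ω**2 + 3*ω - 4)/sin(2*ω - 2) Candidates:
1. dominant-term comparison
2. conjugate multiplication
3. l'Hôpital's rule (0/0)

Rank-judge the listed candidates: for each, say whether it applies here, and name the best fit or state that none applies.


Diagnosis: l'Hôpital's rule (0/0) — numerator and denominator both vanish at 1 — a genuine 0/0 form, which is exactly when l'Hôpital applies. A first-order expansion at the point is an equally standard path; the rule packages it.
- dominant-term comparison: leading-power comparison does not apply to this form.
- conjugate multiplication — no difference of divergent radicals appears, so rationalizing has nothing to cancel.
- l'Hôpital's rule (0/0): a fit — the right tool for this form.


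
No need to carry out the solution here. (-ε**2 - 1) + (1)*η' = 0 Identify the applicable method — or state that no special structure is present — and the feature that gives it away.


Diagnosis: no special technique — solved for the derivative, no η appears — this is antidifferentiation in ε wearing ODE clothing.


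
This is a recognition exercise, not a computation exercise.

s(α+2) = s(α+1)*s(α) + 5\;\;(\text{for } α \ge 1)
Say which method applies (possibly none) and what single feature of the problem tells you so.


Best approach: no special technique — the map from one term to the next is curved, not linear, so linear closed-form machinery does not attach.


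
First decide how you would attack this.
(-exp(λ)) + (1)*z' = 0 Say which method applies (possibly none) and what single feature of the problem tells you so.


Method: no special technique — with z absent the equation is not coupled at all: direct integration in λ.


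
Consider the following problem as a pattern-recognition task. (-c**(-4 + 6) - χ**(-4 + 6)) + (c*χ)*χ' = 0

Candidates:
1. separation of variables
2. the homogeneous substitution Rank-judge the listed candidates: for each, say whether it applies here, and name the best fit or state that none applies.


Technique: the homogeneous substitution — the slope's numerator and denominator have matching total degree, so it depends only on χ/c and the ratio substitution collapses it. Rearranged, this also fits the Bernoulli template directly; the homogeneous substitution reads the structure without the rearrangement.
- separation of variables: no algebra isolates the independent variable on one side and the unknown on the other.
- the homogeneous substitution — applies; the problem has the shape this method handles.


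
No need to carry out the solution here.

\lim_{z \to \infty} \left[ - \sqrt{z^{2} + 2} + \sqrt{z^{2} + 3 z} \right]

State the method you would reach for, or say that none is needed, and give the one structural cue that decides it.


Technique: conjugate multiplication — an infinity-minus-infinity difference with a surviving radical — multiply by the conjugate to cancel the divergence.


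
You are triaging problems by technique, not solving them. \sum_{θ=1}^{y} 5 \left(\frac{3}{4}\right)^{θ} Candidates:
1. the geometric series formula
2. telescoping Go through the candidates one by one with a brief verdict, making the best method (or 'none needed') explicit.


Technique: the geometric series formula — each summand is the previous one scaled by \frac{3}{4}; that constant multiplier is itself the geometric structure.
- the geometric series formula: a fit — the right tool for this form.
- telescoping — as presented, consecutive terms share no shifted copy to cancel against — no rewrite is on display to change that.


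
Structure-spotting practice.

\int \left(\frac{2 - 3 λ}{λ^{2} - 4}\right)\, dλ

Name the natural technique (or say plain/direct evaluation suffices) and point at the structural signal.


Method: partial fractions — λ^{2} - 4 splits into linear pieces, so the quotient is a sum of simple fractions — decompose before integrating.


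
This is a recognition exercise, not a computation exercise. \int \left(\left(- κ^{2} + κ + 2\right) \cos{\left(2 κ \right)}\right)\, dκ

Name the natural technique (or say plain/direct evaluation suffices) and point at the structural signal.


Technique: integration by parts — - κ^{2} + κ + 2 dies after finitely many derivatives while \cos{\left(2 κ \right)} cycles under integration — the tabular/parts setup.


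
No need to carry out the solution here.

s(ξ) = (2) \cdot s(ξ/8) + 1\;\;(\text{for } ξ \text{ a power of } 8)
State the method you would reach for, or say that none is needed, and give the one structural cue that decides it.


Verdict: the master substitution — the argument shrinks by the factor 8, so measure the index on a logarithmic scale and the recursion becomes a shift.


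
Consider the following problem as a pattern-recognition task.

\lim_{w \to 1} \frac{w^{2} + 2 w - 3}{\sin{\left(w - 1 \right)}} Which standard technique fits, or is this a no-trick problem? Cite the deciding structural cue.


Verdict: l'Hôpital's rule (0/0) — numerator and denominator both vanish at 1 — a genuine 0/0 form, which is exactly when l'Hôpital applies. A local series expansion at the point resolves it as well; the rule is the packaged version of that step.


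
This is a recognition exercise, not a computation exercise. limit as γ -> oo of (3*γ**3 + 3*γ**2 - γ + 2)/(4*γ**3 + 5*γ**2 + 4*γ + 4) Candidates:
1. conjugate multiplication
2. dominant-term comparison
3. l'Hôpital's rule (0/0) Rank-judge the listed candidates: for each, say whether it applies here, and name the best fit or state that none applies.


Technique: dominant-term comparison — divide through by the highest power of γ; every lower-order term dies and the dominant terms decide the limit.
- conjugate multiplication — no difference of divergent radicals appears, so rationalizing has nothing to cancel.
- dominant-term comparison — yes — fits the structure here.
- l'Hôpital's rule (0/0) — as a single quotient the expression runs to ∞/∞ at the limit point — an at-infinity form of the rule would apply, though the leading-growth comparison is the direct reading.


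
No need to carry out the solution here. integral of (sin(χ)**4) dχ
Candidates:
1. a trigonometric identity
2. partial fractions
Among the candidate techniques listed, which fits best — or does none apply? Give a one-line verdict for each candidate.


Technique: a trigonometric identity — reduce sin(χ)**4 with the power-reduction formula and the integral becomes first-degree trigonometry.
- a trigonometric identity — applicable, and directly so.
- partial fractions — the expression is not a ratio of polynomials that decomposes further.


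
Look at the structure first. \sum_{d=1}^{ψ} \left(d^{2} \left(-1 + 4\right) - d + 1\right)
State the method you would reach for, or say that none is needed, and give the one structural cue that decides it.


Verdict: no special technique — Faulhaber territory: sum each constant-multiple power of d with its closed-form formula, no trick required.


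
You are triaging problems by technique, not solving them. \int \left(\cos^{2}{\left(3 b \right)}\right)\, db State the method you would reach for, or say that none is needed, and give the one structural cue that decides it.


Diagnosis: a trigonometric identity — an even power like \cos^{2}{\left(3 b \right)} flattens under the half-angle identity into first-degree cosines you can integrate directly.


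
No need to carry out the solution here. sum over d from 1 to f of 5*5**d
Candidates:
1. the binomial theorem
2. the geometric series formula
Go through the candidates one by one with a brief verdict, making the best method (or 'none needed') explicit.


Technique: the geometric series formula — each term is 5 times the previous one, so the geometric-series formula applies directly.
- the binomial theorem: no binomial coefficients pair up with complementary powers here.
- the geometric series formula: applies; the problem has the shape this method handles.


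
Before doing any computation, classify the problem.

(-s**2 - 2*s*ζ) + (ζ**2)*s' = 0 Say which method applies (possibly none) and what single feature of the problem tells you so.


Best approach: the homogeneous substitution — solved for the derivative, the right side is unchanged under scaling ζ and s together — it depends only on the ratio s/ζ, so substitute a single ratio variable. A Bernoulli rewrite works here as the equation stands — the homogeneous substitution is the more immediate reading.


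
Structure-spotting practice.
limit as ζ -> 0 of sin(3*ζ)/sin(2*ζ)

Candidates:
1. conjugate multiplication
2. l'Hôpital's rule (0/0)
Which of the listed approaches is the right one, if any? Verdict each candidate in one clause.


Technique: l'Hôpital's rule (0/0) — plug in 0: top and bottom both hit zero, so differentiate each and retry. The standard small-argument limits would also carry it; the rule is the systematic route.
- conjugate multiplication: the conjugate move applies to radical differences, which this is not.
- l'Hôpital's rule (0/0): a fit — the right tool for this form.


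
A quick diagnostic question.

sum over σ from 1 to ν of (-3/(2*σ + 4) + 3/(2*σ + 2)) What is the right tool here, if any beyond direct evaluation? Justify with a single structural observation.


Diagnosis: telescoping — spot the paired structure — each term adds 3/(2*σ + 2) and subtracts its successor value, which the next term restores: the definition of a telescoping chain.


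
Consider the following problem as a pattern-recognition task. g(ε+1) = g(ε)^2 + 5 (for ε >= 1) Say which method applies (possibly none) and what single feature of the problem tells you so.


Verdict: no special technique — this one you iterate or analyze qualitatively: the nonlinearity defeats linear solution methods.


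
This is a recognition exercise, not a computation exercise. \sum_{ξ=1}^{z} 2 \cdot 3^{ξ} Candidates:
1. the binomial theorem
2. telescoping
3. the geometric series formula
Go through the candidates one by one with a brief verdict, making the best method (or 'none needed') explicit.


Method: the geometric series formula — the ratio of consecutive terms is the constant 3, independent of the index — a geometric sum.
- the binomial theorem: the summand does not match any term pattern of an expanded binomial power.
- telescoping — neither a shifted-difference shape nor integer-spaced poles are present.
- the geometric series formula — applies; the problem has the shape this method handles.


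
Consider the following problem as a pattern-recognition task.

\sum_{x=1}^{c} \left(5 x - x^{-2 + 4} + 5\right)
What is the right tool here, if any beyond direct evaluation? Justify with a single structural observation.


Technique: no special technique — no ratio, no shift structure, no binomial pattern: sum the constant-multiple powers of x with known formulas.


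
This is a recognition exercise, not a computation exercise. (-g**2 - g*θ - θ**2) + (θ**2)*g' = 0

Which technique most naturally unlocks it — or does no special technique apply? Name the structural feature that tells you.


Diagnosis: the homogeneous substitution — solved for the derivative, the right side is unchanged under scaling θ and g together — it depends only on the ratio g/θ, so substitute a single ratio variable.


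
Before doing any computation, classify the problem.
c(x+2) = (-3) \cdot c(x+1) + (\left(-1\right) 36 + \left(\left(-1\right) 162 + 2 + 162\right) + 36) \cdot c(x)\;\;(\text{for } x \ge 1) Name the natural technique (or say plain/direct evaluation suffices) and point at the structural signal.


Diagnosis: the characteristic-root method — constant coefficients and linearity mean the ansatz r^x reduces it to solving the characteristic polynomial.
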